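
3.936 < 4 True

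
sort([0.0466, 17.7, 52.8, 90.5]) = [0.0466, 17.7, 52.8, 90.5]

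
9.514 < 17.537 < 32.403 True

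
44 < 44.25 True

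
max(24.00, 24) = 24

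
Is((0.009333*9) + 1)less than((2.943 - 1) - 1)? No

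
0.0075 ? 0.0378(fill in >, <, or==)<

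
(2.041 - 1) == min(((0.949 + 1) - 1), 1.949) False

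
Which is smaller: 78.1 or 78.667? 78.1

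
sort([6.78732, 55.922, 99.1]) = [6.78732, 55.922, 99.1]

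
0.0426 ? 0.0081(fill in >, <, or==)>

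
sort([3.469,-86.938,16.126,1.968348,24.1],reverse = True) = [24.1,16.126,3.469,1.968348,-86.938]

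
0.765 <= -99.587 False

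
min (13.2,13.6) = 13.2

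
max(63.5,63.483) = 63.5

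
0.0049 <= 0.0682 True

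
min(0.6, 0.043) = 0.043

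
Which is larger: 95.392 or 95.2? 95.392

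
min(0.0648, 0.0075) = 0.0075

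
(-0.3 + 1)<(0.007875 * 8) False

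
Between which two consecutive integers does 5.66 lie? 5 and 6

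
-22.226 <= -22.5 False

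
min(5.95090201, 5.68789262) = 5.68789262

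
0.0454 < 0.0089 False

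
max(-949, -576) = -576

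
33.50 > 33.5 False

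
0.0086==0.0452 False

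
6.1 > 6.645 False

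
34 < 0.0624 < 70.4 False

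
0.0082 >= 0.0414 False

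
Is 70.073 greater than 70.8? No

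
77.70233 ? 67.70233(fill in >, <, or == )>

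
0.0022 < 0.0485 True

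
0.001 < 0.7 True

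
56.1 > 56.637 False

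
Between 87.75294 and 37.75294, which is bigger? 87.75294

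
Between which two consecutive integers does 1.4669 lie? 1 and 2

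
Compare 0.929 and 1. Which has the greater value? 1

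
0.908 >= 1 False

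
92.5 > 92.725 False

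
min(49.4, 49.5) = 49.4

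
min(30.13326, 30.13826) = 30.13326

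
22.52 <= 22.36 False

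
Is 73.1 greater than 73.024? Yes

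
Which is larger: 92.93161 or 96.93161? 96.93161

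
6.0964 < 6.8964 True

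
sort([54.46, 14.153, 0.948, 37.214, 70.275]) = [0.948, 14.153, 37.214, 54.46, 70.275]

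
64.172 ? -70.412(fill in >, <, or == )>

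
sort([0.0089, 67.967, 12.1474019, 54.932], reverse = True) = [67.967, 54.932, 12.1474019, 0.0089]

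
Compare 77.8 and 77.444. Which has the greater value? 77.8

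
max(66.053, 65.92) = 66.053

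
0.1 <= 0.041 False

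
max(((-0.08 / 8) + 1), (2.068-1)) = 1.068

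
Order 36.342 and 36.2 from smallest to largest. 36.2, 36.342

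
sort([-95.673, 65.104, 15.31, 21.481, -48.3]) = [-95.673, -48.3, 15.31, 21.481, 65.104]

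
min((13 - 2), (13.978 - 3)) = 10.978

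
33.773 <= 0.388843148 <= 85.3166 False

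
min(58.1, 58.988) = 58.1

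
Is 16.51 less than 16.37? No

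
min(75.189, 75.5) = 75.189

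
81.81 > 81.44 True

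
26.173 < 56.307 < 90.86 True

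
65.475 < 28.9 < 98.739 False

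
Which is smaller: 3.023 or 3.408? 3.023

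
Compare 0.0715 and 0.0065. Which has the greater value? 0.0715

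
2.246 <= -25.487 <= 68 False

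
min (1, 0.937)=0.937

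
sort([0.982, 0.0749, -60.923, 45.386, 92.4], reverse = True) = [92.4, 45.386, 0.982, 0.0749, -60.923]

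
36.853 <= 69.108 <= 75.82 True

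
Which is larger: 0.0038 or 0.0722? 0.0722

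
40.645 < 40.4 False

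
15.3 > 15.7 False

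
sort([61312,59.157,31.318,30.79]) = [30.79,31.318,59.157,61312]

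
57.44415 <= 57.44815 True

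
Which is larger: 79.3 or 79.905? 79.905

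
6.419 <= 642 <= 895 True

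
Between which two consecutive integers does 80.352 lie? 80 and 81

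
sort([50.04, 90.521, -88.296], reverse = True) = [90.521, 50.04, -88.296]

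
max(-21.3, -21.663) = -21.3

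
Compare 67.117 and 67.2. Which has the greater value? 67.2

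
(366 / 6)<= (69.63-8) True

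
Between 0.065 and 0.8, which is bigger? 0.8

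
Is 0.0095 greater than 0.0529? No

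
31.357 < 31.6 True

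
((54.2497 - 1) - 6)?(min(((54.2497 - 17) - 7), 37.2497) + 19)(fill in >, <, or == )<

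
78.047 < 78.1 True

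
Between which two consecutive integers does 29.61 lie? 29 and 30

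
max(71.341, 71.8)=71.8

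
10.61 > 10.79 False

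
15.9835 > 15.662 True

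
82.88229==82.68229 False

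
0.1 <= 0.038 False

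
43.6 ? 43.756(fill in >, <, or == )<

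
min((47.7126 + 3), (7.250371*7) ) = 50.7126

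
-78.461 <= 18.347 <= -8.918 False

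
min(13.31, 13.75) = 13.31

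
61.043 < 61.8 True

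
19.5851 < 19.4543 False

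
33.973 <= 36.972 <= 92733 True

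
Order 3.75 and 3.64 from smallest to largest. 3.64,3.75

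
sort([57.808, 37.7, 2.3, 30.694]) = [2.3, 30.694, 37.7, 57.808]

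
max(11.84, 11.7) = 11.84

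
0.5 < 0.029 False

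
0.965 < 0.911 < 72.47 False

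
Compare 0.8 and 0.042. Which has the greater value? 0.8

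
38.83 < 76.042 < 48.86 False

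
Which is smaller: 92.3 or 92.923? 92.3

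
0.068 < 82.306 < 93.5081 True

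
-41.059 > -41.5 True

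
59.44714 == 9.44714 False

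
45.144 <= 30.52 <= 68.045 False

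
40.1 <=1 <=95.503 False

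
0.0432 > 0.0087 True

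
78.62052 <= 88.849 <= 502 True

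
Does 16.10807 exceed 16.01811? Yes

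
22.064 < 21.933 False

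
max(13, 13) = 13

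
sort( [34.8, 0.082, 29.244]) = [0.082, 29.244, 34.8]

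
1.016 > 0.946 True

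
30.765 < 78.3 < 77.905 False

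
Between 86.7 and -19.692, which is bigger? 86.7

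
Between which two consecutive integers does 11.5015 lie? 11 and 12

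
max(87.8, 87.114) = 87.8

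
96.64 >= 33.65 True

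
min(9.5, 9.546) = 9.5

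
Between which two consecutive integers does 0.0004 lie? 0 and 1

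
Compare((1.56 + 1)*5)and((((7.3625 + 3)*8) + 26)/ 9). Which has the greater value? ((1.56 + 1)*5)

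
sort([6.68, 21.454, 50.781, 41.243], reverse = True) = [50.781, 41.243, 21.454, 6.68]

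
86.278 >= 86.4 False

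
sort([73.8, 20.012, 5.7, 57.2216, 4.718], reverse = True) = [73.8, 57.2216, 20.012, 5.7, 4.718]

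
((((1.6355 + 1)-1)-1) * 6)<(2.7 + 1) False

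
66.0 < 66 False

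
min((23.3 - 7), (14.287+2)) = 16.287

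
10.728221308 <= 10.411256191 False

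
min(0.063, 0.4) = 0.063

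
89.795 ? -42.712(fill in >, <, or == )>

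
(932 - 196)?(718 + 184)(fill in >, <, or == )<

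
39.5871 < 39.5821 False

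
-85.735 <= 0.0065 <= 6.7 True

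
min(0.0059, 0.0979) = 0.0059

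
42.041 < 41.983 False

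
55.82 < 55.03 False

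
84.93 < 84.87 False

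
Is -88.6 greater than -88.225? No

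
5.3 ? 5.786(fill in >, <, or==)<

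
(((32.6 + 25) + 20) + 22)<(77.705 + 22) True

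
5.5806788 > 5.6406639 False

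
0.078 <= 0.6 True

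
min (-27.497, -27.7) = -27.7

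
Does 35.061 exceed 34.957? Yes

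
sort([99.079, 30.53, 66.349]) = [30.53, 66.349, 99.079]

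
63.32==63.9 False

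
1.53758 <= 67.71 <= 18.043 False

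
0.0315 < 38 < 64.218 True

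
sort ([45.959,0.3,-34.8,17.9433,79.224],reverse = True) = [79.224,45.959,17.9433,0.3,-34.8]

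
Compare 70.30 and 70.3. They are equal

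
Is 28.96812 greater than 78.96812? No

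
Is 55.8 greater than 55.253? Yes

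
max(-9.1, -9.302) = -9.1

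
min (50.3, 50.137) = 50.137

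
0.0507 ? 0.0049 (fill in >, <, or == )>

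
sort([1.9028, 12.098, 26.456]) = [1.9028, 12.098, 26.456]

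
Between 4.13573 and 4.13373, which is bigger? 4.13573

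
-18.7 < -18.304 True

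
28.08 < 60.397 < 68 True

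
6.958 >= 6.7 True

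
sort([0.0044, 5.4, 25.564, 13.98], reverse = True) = [25.564, 13.98, 5.4, 0.0044]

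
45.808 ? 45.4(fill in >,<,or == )>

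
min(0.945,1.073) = 0.945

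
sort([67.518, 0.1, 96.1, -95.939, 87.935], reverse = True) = [96.1, 87.935, 67.518, 0.1, -95.939]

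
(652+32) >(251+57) True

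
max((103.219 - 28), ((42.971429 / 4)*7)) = 75.219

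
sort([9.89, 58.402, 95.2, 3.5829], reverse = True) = [95.2, 58.402, 9.89, 3.5829]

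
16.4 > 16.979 False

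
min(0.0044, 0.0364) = 0.0044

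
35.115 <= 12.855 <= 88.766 False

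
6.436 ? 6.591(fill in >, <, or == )<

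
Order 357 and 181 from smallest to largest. 181, 357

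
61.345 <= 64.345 True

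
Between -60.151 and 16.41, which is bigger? 16.41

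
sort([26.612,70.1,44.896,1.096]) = [1.096,26.612,44.896,70.1]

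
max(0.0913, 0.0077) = 0.0913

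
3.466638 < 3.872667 True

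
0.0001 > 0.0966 False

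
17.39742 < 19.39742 True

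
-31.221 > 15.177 False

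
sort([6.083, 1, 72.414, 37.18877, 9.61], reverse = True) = [72.414, 37.18877, 9.61, 6.083, 1]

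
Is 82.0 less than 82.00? No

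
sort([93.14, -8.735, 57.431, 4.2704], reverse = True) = [93.14, 57.431, 4.2704, -8.735]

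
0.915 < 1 True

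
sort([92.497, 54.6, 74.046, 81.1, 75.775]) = [54.6, 74.046, 75.775, 81.1, 92.497]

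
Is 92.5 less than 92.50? No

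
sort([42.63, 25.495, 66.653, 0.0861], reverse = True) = [66.653, 42.63, 25.495, 0.0861]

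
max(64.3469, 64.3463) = 64.3469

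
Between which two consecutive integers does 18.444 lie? 18 and 19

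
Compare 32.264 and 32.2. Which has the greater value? 32.264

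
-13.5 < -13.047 True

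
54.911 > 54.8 True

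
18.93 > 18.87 True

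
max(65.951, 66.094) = 66.094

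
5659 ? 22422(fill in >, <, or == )<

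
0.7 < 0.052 False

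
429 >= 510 False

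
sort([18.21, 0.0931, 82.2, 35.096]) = [0.0931, 18.21, 35.096, 82.2]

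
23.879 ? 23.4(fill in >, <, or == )>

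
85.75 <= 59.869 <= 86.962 False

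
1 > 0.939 True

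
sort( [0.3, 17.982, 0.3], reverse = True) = [17.982, 0.3, 0.3]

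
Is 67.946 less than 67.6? No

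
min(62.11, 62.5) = 62.11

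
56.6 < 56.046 False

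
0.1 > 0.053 True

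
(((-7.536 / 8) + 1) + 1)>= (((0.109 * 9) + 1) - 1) True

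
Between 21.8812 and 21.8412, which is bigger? 21.8812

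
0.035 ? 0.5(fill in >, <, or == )<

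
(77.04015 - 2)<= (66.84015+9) True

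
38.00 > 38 False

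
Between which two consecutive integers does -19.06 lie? -20 and -19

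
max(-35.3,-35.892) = -35.3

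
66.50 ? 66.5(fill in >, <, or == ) ==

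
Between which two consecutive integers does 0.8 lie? 0 and 1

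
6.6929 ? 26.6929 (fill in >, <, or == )<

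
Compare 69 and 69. They are equal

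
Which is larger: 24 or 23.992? 24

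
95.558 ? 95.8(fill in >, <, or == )<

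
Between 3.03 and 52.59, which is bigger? 52.59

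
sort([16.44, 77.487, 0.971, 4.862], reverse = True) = [77.487, 16.44, 4.862, 0.971]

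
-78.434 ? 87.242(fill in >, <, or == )<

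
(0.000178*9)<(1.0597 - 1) True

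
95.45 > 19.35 True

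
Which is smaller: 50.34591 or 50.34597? 50.34591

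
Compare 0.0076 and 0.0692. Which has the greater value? 0.0692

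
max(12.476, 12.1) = 12.476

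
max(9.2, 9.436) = 9.436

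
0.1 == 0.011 False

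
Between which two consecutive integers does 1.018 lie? 1 and 2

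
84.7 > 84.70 False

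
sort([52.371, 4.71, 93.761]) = [4.71, 52.371, 93.761]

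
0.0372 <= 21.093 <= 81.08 True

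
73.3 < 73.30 False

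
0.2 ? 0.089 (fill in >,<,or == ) >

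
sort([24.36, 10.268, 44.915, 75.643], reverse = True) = [75.643, 44.915, 24.36, 10.268]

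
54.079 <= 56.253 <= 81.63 True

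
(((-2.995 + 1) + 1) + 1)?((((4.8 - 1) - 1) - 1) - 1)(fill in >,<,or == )<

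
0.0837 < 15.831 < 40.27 True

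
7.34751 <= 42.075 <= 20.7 False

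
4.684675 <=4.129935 False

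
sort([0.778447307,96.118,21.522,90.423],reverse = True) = [96.118,90.423,21.522,0.778447307]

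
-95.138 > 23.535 False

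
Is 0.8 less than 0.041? No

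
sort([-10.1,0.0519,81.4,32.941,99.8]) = [-10.1,0.0519,32.941,81.4,99.8]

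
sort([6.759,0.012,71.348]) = [0.012,6.759,71.348]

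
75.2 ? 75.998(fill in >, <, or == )<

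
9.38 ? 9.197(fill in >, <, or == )>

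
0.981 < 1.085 True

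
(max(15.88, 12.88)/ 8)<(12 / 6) True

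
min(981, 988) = 981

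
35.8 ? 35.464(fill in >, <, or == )>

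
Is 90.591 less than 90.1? No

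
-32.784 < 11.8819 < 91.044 True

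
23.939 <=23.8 False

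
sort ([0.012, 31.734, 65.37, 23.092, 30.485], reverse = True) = [65.37, 31.734, 30.485, 23.092, 0.012]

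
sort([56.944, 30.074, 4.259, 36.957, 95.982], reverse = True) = [95.982, 56.944, 36.957, 30.074, 4.259]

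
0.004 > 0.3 False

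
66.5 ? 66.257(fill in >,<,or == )>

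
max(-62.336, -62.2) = -62.2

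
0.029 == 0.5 False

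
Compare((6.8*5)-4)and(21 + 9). They are equal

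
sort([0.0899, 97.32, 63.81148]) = [0.0899, 63.81148, 97.32]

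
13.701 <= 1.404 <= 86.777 False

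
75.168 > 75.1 True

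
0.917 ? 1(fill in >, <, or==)<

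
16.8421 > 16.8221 True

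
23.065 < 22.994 False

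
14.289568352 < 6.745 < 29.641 False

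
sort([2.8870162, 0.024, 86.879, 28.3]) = [0.024, 2.8870162, 28.3, 86.879]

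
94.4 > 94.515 False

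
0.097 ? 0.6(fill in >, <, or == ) <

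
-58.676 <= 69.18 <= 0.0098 False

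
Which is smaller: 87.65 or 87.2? 87.2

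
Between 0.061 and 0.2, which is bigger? 0.2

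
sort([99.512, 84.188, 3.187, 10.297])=[3.187, 10.297, 84.188, 99.512]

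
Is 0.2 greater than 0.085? Yes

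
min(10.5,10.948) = 10.5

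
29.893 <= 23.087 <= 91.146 False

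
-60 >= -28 False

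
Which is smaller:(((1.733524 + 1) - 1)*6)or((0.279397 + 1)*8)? ((0.279397 + 1)*8)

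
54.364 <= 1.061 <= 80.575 False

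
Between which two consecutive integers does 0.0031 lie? 0 and 1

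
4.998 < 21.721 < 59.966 True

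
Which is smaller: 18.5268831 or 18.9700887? 18.5268831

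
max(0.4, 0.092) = 0.4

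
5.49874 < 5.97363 True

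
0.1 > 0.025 True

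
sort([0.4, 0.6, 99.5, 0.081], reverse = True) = [99.5, 0.6, 0.4, 0.081]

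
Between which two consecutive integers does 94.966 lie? 94 and 95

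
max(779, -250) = 779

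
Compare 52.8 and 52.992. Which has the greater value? 52.992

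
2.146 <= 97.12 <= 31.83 False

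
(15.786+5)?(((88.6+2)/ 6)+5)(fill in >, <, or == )>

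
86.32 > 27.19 True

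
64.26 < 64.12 False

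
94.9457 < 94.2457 False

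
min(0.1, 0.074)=0.074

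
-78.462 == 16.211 False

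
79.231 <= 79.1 False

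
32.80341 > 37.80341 False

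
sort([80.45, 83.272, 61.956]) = [61.956, 80.45, 83.272]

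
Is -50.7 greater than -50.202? No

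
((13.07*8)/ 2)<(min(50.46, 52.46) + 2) True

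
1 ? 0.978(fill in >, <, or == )>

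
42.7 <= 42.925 True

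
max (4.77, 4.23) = 4.77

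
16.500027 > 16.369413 True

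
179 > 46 True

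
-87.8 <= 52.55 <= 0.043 False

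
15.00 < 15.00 False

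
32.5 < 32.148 False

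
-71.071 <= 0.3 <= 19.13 True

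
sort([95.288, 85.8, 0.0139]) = [0.0139, 85.8, 95.288]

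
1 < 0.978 False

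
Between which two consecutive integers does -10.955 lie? -11 and -10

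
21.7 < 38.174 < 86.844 True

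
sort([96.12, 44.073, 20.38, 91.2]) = [20.38, 44.073, 91.2, 96.12]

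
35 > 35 False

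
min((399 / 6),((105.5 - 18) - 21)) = 66.5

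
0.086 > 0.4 False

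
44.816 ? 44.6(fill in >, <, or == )>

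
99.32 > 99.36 False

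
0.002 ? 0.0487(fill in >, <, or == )<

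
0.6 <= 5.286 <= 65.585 True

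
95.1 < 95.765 True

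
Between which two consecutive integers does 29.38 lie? 29 and 30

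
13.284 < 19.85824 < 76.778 True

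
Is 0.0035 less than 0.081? Yes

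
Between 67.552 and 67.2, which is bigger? 67.552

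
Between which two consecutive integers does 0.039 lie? 0 and 1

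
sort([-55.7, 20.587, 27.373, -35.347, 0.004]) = [-55.7, -35.347, 0.004, 20.587, 27.373]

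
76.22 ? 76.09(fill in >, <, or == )>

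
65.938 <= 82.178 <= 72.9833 False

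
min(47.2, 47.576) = 47.2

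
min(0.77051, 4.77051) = 0.77051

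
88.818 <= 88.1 False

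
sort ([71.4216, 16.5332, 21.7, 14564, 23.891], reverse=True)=[14564, 71.4216, 23.891, 21.7, 16.5332]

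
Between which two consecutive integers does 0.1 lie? 0 and 1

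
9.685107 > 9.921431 False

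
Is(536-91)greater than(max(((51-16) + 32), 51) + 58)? Yes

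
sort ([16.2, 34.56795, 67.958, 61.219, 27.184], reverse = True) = [67.958, 61.219, 34.56795, 27.184, 16.2]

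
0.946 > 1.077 False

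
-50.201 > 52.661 False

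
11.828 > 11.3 True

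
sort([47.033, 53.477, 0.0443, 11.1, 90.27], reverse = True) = [90.27, 53.477, 47.033, 11.1, 0.0443]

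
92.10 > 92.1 False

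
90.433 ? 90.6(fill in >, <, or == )<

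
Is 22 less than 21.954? No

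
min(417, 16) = 16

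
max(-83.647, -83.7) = -83.647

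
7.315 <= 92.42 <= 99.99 True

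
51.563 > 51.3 True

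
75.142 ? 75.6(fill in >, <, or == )<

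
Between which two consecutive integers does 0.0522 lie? 0 and 1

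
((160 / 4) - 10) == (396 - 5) False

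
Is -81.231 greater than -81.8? Yes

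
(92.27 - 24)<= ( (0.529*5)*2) False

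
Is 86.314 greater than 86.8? No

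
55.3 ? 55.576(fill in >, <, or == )<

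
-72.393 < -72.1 True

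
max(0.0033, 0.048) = 0.048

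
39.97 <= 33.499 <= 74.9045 False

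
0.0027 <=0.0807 True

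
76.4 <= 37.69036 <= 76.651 False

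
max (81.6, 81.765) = 81.765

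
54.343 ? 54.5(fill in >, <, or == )<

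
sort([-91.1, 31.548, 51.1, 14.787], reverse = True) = [51.1, 31.548, 14.787, -91.1]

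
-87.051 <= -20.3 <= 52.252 True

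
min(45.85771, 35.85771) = 35.85771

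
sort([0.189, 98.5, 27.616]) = [0.189, 27.616, 98.5]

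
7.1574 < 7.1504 False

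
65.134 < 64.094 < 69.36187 False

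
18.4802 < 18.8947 True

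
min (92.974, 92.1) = 92.1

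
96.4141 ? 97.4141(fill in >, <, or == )<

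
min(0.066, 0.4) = 0.066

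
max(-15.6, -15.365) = -15.365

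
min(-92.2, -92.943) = -92.943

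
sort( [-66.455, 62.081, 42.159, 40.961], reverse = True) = [62.081, 42.159, 40.961, -66.455]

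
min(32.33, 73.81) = 32.33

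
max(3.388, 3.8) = 3.8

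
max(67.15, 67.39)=67.39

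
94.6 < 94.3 False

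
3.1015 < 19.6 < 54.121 True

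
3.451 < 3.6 True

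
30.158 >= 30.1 True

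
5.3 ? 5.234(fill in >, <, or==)>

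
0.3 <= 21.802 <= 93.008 True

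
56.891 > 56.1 True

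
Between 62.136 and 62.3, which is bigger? 62.3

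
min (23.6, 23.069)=23.069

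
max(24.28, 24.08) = 24.28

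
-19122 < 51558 True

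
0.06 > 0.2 False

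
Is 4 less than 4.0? No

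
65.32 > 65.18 True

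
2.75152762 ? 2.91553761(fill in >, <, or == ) <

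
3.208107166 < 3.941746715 True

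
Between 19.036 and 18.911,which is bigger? 19.036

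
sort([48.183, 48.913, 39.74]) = [39.74, 48.183, 48.913]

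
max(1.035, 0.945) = 1.035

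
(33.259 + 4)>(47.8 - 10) False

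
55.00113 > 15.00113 True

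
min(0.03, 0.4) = 0.03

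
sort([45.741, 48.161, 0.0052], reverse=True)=[48.161, 45.741, 0.0052]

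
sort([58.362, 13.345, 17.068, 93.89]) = [13.345, 17.068, 58.362, 93.89]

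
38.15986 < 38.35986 True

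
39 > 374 False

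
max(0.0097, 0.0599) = 0.0599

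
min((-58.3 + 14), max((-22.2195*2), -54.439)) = -44.439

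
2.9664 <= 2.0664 False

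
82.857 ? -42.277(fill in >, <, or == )>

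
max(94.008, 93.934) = 94.008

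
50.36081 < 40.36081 False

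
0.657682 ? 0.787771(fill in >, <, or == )<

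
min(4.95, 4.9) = 4.9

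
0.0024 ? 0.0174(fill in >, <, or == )<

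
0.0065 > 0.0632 False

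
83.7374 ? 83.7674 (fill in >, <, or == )<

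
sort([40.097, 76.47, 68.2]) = [40.097, 68.2, 76.47]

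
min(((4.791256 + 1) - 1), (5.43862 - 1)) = 4.43862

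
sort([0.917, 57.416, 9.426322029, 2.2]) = [0.917, 2.2, 9.426322029, 57.416]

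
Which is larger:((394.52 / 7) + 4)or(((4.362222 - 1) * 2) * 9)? (((4.362222 - 1) * 2) * 9)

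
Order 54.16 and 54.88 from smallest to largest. 54.16,54.88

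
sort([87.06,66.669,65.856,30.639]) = [30.639,65.856,66.669,87.06]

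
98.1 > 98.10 False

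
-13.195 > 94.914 False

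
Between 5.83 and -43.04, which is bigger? 5.83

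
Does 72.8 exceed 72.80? No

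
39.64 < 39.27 False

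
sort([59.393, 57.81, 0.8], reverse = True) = [59.393, 57.81, 0.8]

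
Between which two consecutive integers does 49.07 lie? 49 and 50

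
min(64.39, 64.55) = 64.39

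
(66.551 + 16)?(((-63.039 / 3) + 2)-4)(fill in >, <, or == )>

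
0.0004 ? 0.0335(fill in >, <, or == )<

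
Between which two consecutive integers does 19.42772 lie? 19 and 20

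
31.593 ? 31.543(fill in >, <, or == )>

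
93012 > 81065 True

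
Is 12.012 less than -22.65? No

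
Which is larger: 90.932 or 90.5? 90.932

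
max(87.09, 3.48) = 87.09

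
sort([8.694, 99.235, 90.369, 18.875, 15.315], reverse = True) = [99.235, 90.369, 18.875, 15.315, 8.694]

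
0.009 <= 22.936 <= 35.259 True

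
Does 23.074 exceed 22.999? Yes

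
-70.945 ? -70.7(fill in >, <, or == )<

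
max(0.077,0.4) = 0.4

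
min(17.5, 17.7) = 17.5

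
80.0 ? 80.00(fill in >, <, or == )==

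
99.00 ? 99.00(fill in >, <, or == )==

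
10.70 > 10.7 False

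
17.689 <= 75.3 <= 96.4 True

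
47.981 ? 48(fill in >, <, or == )<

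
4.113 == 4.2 False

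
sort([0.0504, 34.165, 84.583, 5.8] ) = [0.0504, 5.8, 34.165, 84.583]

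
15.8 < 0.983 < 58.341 False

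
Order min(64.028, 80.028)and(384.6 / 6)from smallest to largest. min(64.028, 80.028), (384.6 / 6)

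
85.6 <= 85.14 False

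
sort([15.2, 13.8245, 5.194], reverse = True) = [15.2, 13.8245, 5.194]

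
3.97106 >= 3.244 True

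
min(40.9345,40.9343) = 40.9343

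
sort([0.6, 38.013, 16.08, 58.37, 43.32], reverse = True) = [58.37, 43.32, 38.013, 16.08, 0.6]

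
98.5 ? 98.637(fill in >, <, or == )<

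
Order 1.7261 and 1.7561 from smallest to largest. 1.7261, 1.7561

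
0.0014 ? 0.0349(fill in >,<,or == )<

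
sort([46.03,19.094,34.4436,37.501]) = [19.094,34.4436,37.501,46.03]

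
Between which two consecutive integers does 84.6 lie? 84 and 85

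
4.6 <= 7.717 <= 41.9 True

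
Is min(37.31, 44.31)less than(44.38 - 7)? Yes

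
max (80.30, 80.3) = 80.3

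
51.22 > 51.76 False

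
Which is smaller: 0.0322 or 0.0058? 0.0058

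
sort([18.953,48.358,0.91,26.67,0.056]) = [0.056,0.91,18.953,26.67,48.358]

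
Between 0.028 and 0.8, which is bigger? 0.8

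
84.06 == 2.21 False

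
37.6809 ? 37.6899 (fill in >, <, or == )<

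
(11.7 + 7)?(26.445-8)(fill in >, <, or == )>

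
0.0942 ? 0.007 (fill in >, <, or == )>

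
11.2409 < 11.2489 True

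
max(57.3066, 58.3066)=58.3066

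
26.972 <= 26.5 False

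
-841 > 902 False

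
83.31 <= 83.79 True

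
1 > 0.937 True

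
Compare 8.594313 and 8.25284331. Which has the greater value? 8.594313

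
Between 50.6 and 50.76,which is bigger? 50.76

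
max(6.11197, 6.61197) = 6.61197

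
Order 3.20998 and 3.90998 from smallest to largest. 3.20998, 3.90998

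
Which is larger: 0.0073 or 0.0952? 0.0952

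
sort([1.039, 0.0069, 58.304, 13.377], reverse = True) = [58.304, 13.377, 1.039, 0.0069]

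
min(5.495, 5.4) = 5.4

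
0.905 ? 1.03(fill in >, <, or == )<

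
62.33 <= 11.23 False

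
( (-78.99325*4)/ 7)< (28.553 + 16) True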